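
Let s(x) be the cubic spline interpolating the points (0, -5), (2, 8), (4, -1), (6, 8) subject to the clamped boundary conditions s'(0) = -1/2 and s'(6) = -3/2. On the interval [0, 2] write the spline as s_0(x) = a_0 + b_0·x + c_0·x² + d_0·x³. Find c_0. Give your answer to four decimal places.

Write m_i for s''(x_i). With h_i = 2, 2, 2 and divided differences Δ_i = 13/2, -9/2, 9/2, the continuity of s' gives the tridiagonal system
  2·m_0 + 8·m_1 + 2·m_2 = 6(Δ_1 - Δ_0) = -66
  2·m_1 + 8·m_2 + 2·m_3 = 6(Δ_2 - Δ_1) = 54
Clamped end conditions give two more equations: 2h_0·m_0 + h_0·m_1 = 6(Δ_0 - s'(0)) = 42 and h_2·m_2 + 2h_2·m_3 = 6(s'(6) - Δ_2) = -36.
Solving the tridiagonal system: m_0 = 283/15, m_1 = -251/15, m_2 = 226/15, m_3 = -248/15.
On [0, 2], with s_0(x) = a_0 + b_0·x + c_0·x² + d_0·x³: c_0 = m_0/2 = 283/30, d_0 = (m_1 - m_0)/(6h_0) = -89/30, b_0 = Δ_0 - h_0(2m_0 + m_1)/6 = -1/2.

9.4333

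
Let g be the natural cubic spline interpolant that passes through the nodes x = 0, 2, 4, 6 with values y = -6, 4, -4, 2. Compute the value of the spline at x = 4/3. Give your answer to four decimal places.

Put m_i = g'' at the i-th knot. Here h = (2, 2, 2) and Δ = (5, -4, 3), so the interior equations h_(i-1)·m_(i-1) + 2(h_(i-1)+h_i)·m_i + h_i·m_(i+1) = 6(Δ_i − Δ_(i-1)) read
  2·m_0 + 8·m_1 + 2·m_2 = 6(Δ_1 - Δ_0) = -54
  2·m_1 + 8·m_2 + 2·m_3 = 6(Δ_2 - Δ_1) = 42
Natural end conditions: m_0 = m_3 = 0.
Forward elimination and back-substitution give m_0 = 0, m_1 = -43/5, m_2 = 37/5, m_3 = 0.
On [0, 2], g(x) = -6 + 118/15·x + 0·x² - 43/60·x³.
With x = 4/3: g(4/3) = 226/81.

2.7901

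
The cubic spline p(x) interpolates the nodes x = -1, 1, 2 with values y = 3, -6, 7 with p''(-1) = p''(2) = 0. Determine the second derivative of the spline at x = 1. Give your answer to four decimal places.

With σ_i denoting the second derivative at x_i, h_i = 2, 1, and Δ_i = (y_(i+1) − y_i)/h_i = -9/2, 13:
  2·σ_0 + 6·σ_1 + 1·σ_2 = 6(Δ_1 - Δ_0) = 105
Natural end conditions: σ_0 = σ_2 = 0.
Hence σ_0 = 0, σ_1 = 35/2, σ_2 = 0.

17.5000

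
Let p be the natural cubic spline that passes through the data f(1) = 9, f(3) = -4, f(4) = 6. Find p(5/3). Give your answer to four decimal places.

1.4074

Let σ_i = p''(x_i). Step sizes h_i = 2, 1; slopes of the chords Δ_i = (y_(i+1) - y_i)/h_i = -13/2, 10.
  2·σ_0 + 6·σ_1 + 1·σ_2 = 6(Δ_1 - Δ_0) = 99
Natural end conditions: σ_0 = σ_2 = 0.
Solving: σ_0 = 0, σ_1 = 33/2, σ_2 = 0.
On [1, 3], p(t) = 9 - 12·(t - 1) + 0·(t - 1)² + 11/8·(t - 1)³.
With (t - 1) = 2/3: p(5/3) = 38/27.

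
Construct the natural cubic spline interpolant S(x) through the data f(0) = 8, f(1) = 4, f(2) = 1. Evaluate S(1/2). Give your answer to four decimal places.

Let m_i = S''(x_i). Step sizes h_i = 1, 1; slopes of the chords Δ_i = (y_(i+1) - y_i)/h_i = -4, -3.
  1·m_0 + 4·m_1 + 1·m_2 = 6(Δ_1 - Δ_0) = 6
Natural end conditions: m_0 = m_2 = 0.
Solving: m_0 = 0, m_1 = 3/2, m_2 = 0.
On [0, 1], S(x) = 8 - 17/4·x + 0·x² + 1/4·x³.
With x = 1/2: S(1/2) = 189/32.

5.9063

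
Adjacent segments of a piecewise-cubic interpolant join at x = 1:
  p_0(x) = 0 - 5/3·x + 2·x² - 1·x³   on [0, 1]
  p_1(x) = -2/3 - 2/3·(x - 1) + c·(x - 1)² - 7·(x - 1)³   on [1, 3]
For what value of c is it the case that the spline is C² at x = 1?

-1

p_0''(x) = 4 - 6·x, so p_0''(1) = -2. On the right, p_1''(1) = 2c, so c = -1.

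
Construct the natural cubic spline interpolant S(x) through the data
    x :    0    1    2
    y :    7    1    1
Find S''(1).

Write σ_i for S''(x_i). With h_i = 1, 1 and divided differences Δ_i = -6, 0, the continuity of S' gives the tridiagonal system
  1·σ_0 + 4·σ_1 + 1·σ_2 = 6(Δ_1 - Δ_0) = 36
Natural end conditions: σ_0 = σ_2 = 0.
Solving the tridiagonal system: σ_0 = 0, σ_1 = 9, σ_2 = 0.

9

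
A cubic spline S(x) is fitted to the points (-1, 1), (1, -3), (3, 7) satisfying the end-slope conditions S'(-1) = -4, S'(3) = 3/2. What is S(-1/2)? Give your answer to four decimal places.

-1.0195

Let M_i = S''(x_i). Step sizes h_i = 2, 2; slopes of the chords Δ_i = (y_(i+1) - y_i)/h_i = -2, 5.
  2·M_0 + 8·M_1 + 2·M_2 = 6(Δ_1 - Δ_0) = 42
Clamped end conditions give two more equations: 2h_0·M_0 + h_0·M_1 = 6(Δ_0 - S'(-1)) = 12 and h_1·M_1 + 2h_1·M_2 = 6(S'(3) - Δ_1) = -21.
Solving: M_0 = -7/8, M_1 = 31/4, M_2 = -73/8.
On [-1, 1], S(x) = 1 - 4·(x + 1) - 7/16·(x + 1)² + 23/32·(x + 1)³.
With (x + 1) = 1/2: S(-1/2) = -261/256.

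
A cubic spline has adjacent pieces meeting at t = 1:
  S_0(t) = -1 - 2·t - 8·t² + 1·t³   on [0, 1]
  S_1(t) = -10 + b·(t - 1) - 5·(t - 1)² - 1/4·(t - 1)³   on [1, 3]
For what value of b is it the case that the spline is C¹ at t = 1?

S_0'(t) = -2 - 16·t + 3·t², so S_0'(1) = -15. On the right, S_1'(1) = b, so b = -15.

-15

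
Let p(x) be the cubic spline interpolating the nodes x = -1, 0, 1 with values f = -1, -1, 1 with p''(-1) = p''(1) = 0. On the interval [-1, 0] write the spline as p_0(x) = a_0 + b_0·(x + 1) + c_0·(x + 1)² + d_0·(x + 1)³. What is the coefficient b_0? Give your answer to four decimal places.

With M_i denoting the second derivative at x_i, h_i = 1, 1, and Δ_i = (y_(i+1) − y_i)/h_i = 0, 2:
  1·M_0 + 4·M_1 + 1·M_2 = 6(Δ_1 - Δ_0) = 12
Natural end conditions: M_0 = M_2 = 0.
Solving the tridiagonal system: M_0 = 0, M_1 = 3, M_2 = 0.
On [-1, 0], with p_0(x) = a_0 + b_0·(x + 1) + c_0·(x + 1)² + d_0·(x + 1)³: c_0 = M_0/2 = 0, d_0 = (M_1 - M_0)/(6h_0) = 1/2, b_0 = Δ_0 - h_0(2M_0 + M_1)/6 = -1/2.

-0.5000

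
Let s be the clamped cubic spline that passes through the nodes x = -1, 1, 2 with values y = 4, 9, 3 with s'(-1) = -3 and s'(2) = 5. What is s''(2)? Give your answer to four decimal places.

44.1667

Let M_i = s''(x_i). Step sizes h_i = 2, 1; slopes of the chords Δ_i = (y_(i+1) - y_i)/h_i = 5/2, -6.
  2·M_0 + 6·M_1 + 1·M_2 = 6(Δ_1 - Δ_0) = -51
Clamped end conditions give two more equations: 2h_0·M_0 + h_0·M_1 = 6(Δ_0 - s'(-1)) = 33 and h_1·M_1 + 2h_1·M_2 = 6(s'(2) - Δ_1) = 66.
Forward elimination and back-substitution give M_0 = 233/12, M_1 = -67/3, M_2 = 265/6.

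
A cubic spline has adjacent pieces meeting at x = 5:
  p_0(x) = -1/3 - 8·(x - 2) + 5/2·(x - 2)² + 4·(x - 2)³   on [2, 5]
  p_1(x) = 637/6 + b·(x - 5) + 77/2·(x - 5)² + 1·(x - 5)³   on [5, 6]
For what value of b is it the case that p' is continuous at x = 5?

115

p_0'(x) = -8 + 5·(x - 2) + 12·(x - 2)², so p_0'(5) = 115. On the right, p_1'(5) = b, so b = 115.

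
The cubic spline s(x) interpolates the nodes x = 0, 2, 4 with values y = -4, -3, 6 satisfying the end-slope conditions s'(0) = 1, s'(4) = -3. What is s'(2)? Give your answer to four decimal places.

Put M_i = s'' at the i-th knot. Here h = (2, 2) and Δ = (1/2, 9/2), so the interior equations h_(i-1)·M_(i-1) + 2(h_(i-1)+h_i)·M_i + h_i·M_(i+1) = 6(Δ_i − Δ_(i-1)) read
  2·M_0 + 8·M_1 + 2·M_2 = 6(Δ_1 - Δ_0) = 24
Clamped end conditions give two more equations: 2h_0·M_0 + h_0·M_1 = 6(Δ_0 - s'(0)) = -3 and h_1·M_1 + 2h_1·M_2 = 6(s'(4) - Δ_1) = -45.
Solving: M_0 = -19/4, M_1 = 8, M_2 = -61/4.
On [2, 4], s'(x) = b_1 + 2c_1·(x - 2) + 3d_1·(x - 2)² with b_1 = Δ_1 - h_1(2M_1 + M_2)/6 = 17/4, c_1 = M_1/2 = 4, d_1 = (M_2 - M_1)/(6h_1) = -31/16. So s'(2) = 17/4.

4.2500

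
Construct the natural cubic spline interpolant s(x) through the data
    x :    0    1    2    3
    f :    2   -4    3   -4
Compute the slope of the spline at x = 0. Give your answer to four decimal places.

Let m_i = s''(x_i). Step sizes h_i = 1, 1, 1; slopes of the chords Δ_i = (y_(i+1) - y_i)/h_i = -6, 7, -7.
  1·m_0 + 4·m_1 + 1·m_2 = 6(Δ_1 - Δ_0) = 78
  1·m_1 + 4·m_2 + 1·m_3 = 6(Δ_2 - Δ_1) = -84
Natural end conditions: m_0 = m_3 = 0.
Solving the tridiagonal system: m_0 = 0, m_1 = 132/5, m_2 = -138/5, m_3 = 0.
On [0, 1], s'(x) = b_0 + 2c_0·x + 3d_0·x² with b_0 = Δ_0 - h_0(2m_0 + m_1)/6 = -52/5, c_0 = m_0/2 = 0, d_0 = (m_1 - m_0)/(6h_0) = 22/5. So s'(0) = -52/5.

-10.4000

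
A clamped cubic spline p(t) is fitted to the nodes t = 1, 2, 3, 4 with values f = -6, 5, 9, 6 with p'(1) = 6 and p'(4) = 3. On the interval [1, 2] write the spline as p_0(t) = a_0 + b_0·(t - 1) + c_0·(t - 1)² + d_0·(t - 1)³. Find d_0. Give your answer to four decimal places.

-5.6000

Let m_i = p''(x_i). Step sizes h_i = 1, 1, 1; slopes of the chords Δ_i = (y_(i+1) - y_i)/h_i = 11, 4, -3.
  1·m_0 + 4·m_1 + 1·m_2 = 6(Δ_1 - Δ_0) = -42
  1·m_1 + 4·m_2 + 1·m_3 = 6(Δ_2 - Δ_1) = -42
Clamped end conditions give two more equations: 2h_0·m_0 + h_0·m_1 = 6(Δ_0 - p'(1)) = 30 and h_2·m_2 + 2h_2·m_3 = 6(p'(4) - Δ_2) = 36.
Solving the tridiagonal system: m_0 = 106/5, m_1 = -62/5, m_2 = -68/5, m_3 = 124/5.
On [1, 2], with p_0(t) = a_0 + b_0·(t - 1) + c_0·(t - 1)² + d_0·(t - 1)³: c_0 = m_0/2 = 53/5, d_0 = (m_1 - m_0)/(6h_0) = -28/5, b_0 = Δ_0 - h_0(2m_0 + m_1)/6 = 6.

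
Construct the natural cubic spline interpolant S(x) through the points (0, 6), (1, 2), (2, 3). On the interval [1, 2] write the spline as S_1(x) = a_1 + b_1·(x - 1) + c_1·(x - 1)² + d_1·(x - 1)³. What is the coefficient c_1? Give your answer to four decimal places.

With m_i denoting the second derivative at x_i, h_i = 1, 1, and Δ_i = (y_(i+1) − y_i)/h_i = -4, 1:
  1·m_0 + 4·m_1 + 1·m_2 = 6(Δ_1 - Δ_0) = 30
Natural end conditions: m_0 = m_2 = 0.
Solving the tridiagonal system: m_0 = 0, m_1 = 15/2, m_2 = 0.
On [1, 2], with S_1(x) = a_1 + b_1·(x - 1) + c_1·(x - 1)² + d_1·(x - 1)³: c_1 = m_1/2 = 15/4, d_1 = (m_2 - m_1)/(6h_1) = -5/4, b_1 = Δ_1 - h_1(2m_1 + m_2)/6 = -3/2.

3.7500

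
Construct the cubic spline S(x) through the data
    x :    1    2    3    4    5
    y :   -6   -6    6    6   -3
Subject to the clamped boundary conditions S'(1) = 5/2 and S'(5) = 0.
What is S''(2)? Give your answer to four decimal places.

With M_i denoting the second derivative at x_i, h_i = 1, 1, 1, 1, and Δ_i = (y_(i+1) − y_i)/h_i = 0, 12, 0, -9:
  1·M_0 + 4·M_1 + 1·M_2 = 6(Δ_1 - Δ_0) = 72
  1·M_1 + 4·M_2 + 1·M_3 = 6(Δ_2 - Δ_1) = -72
  1·M_2 + 4·M_3 + 1·M_4 = 6(Δ_3 - Δ_2) = -54
Clamped end conditions give two more equations: 2h_0·M_0 + h_0·M_1 = 6(Δ_0 - S'(1)) = -15 and h_3·M_3 + 2h_3·M_4 = 6(S'(5) - Δ_3) = 54.
Solving the tridiagonal system: M_0 = -1223/56, M_1 = 803/28, M_2 = -167/8, M_3 = -481/28, M_4 = 1993/56.

28.6786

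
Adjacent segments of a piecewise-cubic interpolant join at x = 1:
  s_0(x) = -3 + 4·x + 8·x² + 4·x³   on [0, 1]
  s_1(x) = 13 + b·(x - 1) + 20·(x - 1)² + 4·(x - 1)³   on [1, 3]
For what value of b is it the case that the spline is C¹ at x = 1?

32

s_0'(x) = 4 + 16·x + 12·x², so s_0'(1) = 32. On the right, s_1'(1) = b, so b = 32.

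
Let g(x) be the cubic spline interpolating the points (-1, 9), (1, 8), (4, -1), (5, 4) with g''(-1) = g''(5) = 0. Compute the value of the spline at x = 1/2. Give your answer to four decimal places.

9.0634

Let M_i = g''(x_i). Step sizes h_i = 2, 3, 1; slopes of the chords Δ_i = (y_(i+1) - y_i)/h_i = -1/2, -3, 5.
  2·M_0 + 10·M_1 + 3·M_2 = 6(Δ_1 - Δ_0) = -15
  3·M_1 + 8·M_2 + 1·M_3 = 6(Δ_2 - Δ_1) = 48
Natural end conditions: M_0 = M_3 = 0.
Hence M_0 = 0, M_1 = -264/71, M_2 = 525/71, M_3 = 0.
On [-1, 1], g(x) = 9 + 105/142·(x + 1) + 0·(x + 1)² - 22/71·(x + 1)³.
With (x + 1) = 3/2: g(1/2) = 1287/142.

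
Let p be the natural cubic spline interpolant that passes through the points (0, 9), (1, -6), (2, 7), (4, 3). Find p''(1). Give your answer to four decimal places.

Let M_i = p''(x_i). Step sizes h_i = 1, 1, 2; slopes of the chords Δ_i = (y_(i+1) - y_i)/h_i = -15, 13, -2.
  1·M_0 + 4·M_1 + 1·M_2 = 6(Δ_1 - Δ_0) = 168
  1·M_1 + 6·M_2 + 2·M_3 = 6(Δ_2 - Δ_1) = -90
Natural end conditions: M_0 = M_3 = 0.
Forward elimination and back-substitution give M_0 = 0, M_1 = 1098/23, M_2 = -528/23, M_3 = 0.

47.7391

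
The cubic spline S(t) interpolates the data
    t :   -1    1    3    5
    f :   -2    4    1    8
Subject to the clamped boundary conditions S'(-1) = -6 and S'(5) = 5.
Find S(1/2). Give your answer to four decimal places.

1.7313

Put m_i = S'' at the i-th knot. Here h = (2, 2, 2) and Δ = (3, -3/2, 7/2), so the interior equations h_(i-1)·m_(i-1) + 2(h_(i-1)+h_i)·m_i + h_i·m_(i+1) = 6(Δ_i − Δ_(i-1)) read
  2·m_0 + 8·m_1 + 2·m_2 = 6(Δ_1 - Δ_0) = -27
  2·m_1 + 8·m_2 + 2·m_3 = 6(Δ_2 - Δ_1) = 30
Clamped end conditions give two more equations: 2h_0·m_0 + h_0·m_1 = 6(Δ_0 - S'(-1)) = 54 and h_2·m_2 + 2h_2·m_3 = 6(S'(5) - Δ_2) = 9.
Solving: m_0 = 274/15, m_1 = -143/15, m_2 = 191/30, m_3 = -14/15.
On [-1, 1], S(t) = -2 - 6·(t + 1) + 137/15·(t + 1)² - 139/60·(t + 1)³.
With (t + 1) = 3/2: S(1/2) = 277/160.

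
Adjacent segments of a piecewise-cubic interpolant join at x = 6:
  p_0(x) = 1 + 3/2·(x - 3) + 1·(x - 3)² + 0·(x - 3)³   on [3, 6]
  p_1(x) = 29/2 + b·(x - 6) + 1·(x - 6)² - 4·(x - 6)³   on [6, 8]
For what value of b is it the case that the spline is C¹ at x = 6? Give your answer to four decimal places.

7.5000

p_0'(x) = 3/2 + 2·(x - 3) + 0·(x - 3)², so p_0'(6) = 15/2. On the right, p_1'(6) = b, so b = 15/2.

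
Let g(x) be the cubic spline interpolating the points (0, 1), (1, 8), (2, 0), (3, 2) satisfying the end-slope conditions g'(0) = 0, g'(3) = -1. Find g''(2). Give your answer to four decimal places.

31.3333

Write M_i for g''(x_i). With h_i = 1, 1, 1 and divided differences Δ_i = 7, -8, 2, the continuity of g' gives the tridiagonal system
  1·M_0 + 4·M_1 + 1·M_2 = 6(Δ_1 - Δ_0) = -90
  1·M_1 + 4·M_2 + 1·M_3 = 6(Δ_2 - Δ_1) = 60
Clamped end conditions give two more equations: 2h_0·M_0 + h_0·M_1 = 6(Δ_0 - g'(0)) = 42 and h_2·M_2 + 2h_2·M_3 = 6(g'(3) - Δ_2) = -18.
Solving: M_0 = 124/3, M_1 = -122/3, M_2 = 94/3, M_3 = -74/3.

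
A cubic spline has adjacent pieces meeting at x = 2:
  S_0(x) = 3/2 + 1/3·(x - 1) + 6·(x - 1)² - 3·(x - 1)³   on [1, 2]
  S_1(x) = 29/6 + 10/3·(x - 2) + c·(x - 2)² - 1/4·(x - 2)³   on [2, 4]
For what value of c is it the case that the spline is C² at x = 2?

S_0''(x) = 12 - 18·(x - 1), so S_0''(2) = -6. On the right, S_1''(2) = 2c, so c = -3.

-3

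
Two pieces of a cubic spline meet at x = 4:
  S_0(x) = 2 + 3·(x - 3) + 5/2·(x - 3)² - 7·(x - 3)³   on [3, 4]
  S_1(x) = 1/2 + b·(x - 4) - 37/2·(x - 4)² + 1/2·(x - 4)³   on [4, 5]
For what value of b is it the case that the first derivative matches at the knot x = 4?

S_0'(x) = 3 + 5·(x - 3) - 21·(x - 3)², so S_0'(4) = -13. On the right, S_1'(4) = b, so b = -13.

-13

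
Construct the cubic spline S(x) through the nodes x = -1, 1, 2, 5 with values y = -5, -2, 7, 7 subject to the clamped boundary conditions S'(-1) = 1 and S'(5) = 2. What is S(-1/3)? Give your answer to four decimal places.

Write M_i for S''(x_i). With h_i = 2, 1, 3 and divided differences Δ_i = 3/2, 9, 0, the continuity of S' gives the tridiagonal system
  2·M_0 + 6·M_1 + 1·M_2 = 6(Δ_1 - Δ_0) = 45
  1·M_1 + 8·M_2 + 3·M_3 = 6(Δ_2 - Δ_1) = -54
Clamped end conditions give two more equations: 2h_0·M_0 + h_0·M_1 = 6(Δ_0 - S'(-1)) = 3 and h_2·M_2 + 2h_2·M_3 = 6(S'(5) - Δ_2) = 12.
Solving the tridiagonal system: M_0 = -197/42, M_1 = 457/42, M_2 = -229/21, M_3 = 313/42.
On [-1, 1], S(x) = -5 + 1·(x + 1) - 197/84·(x + 1)² + 109/84·(x + 1)³.
With (x + 1) = 2/3: S(-1/3) = -2830/567.

-4.9912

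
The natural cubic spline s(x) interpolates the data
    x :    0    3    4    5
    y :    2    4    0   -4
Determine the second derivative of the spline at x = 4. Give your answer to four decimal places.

With M_i denoting the second derivative at x_i, h_i = 3, 1, 1, and Δ_i = (y_(i+1) − y_i)/h_i = 2/3, -4, -4:
  3·M_0 + 8·M_1 + 1·M_2 = 6(Δ_1 - Δ_0) = -28
  1·M_1 + 4·M_2 + 1·M_3 = 6(Δ_2 - Δ_1) = 0
Natural end conditions: M_0 = M_3 = 0.
Solving the tridiagonal system: M_0 = 0, M_1 = -112/31, M_2 = 28/31, M_3 = 0.

0.9032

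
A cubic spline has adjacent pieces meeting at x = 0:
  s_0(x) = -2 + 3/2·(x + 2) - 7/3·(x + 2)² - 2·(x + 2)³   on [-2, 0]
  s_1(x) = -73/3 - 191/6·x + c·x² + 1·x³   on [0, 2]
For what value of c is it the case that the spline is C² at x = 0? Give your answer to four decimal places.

-14.3333

s_0''(x) = -14/3 - 12·(x + 2), so s_0''(0) = -86/3. On the right, s_1''(0) = 2c, so c = -43/3.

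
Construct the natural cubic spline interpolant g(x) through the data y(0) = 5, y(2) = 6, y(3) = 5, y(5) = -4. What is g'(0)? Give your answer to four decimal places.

0.8143

Write M_i for g''(x_i). With h_i = 2, 1, 2 and divided differences Δ_i = 1/2, -1, -9/2, the continuity of g' gives the tridiagonal system
  2·M_0 + 6·M_1 + 1·M_2 = 6(Δ_1 - Δ_0) = -9
  1·M_1 + 6·M_2 + 2·M_3 = 6(Δ_2 - Δ_1) = -21
Natural end conditions: M_0 = M_3 = 0.
Solving the tridiagonal system: M_0 = 0, M_1 = -33/35, M_2 = -117/35, M_3 = 0.
On [0, 2], g'(x) = b_0 + 2c_0·x + 3d_0·x² with b_0 = Δ_0 - h_0(2M_0 + M_1)/6 = 57/70, c_0 = M_0/2 = 0, d_0 = (M_1 - M_0)/(6h_0) = -11/140. So g'(0) = 57/70.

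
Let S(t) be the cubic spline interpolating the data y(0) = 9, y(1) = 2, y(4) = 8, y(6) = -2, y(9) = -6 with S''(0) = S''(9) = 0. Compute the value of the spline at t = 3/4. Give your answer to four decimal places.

3.2196

Write M_i for S''(x_i). With h_i = 1, 3, 2, 3 and divided differences Δ_i = -7, 2, -5, -4/3, the continuity of S' gives the tridiagonal system
  1·M_0 + 8·M_1 + 3·M_2 = 6(Δ_1 - Δ_0) = 54
  3·M_1 + 10·M_2 + 2·M_3 = 6(Δ_2 - Δ_1) = -42
  2·M_2 + 10·M_3 + 3·M_4 = 6(Δ_3 - Δ_2) = 22
Natural end conditions: M_0 = M_4 = 0.
Forward elimination and back-substitution give M_0 = 0, M_1 = 1096/113, M_2 = -2666/339, M_3 = 1279/339, M_4 = 0.
On [0, 1], S(t) = 9 - 2921/339·t + 0·t² + 548/339·t³.
With t = 3/4: S(3/4) = 5821/1808.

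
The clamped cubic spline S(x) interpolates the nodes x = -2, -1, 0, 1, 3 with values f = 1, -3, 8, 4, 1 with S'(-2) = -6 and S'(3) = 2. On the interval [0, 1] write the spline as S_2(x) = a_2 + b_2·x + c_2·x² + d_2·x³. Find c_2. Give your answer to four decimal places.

-16.3476

Let m_i = S''(x_i). Step sizes h_i = 1, 1, 1, 2; slopes of the chords Δ_i = (y_(i+1) - y_i)/h_i = -4, 11, -4, -3/2.
  1·m_0 + 4·m_1 + 1·m_2 = 6(Δ_1 - Δ_0) = 90
  1·m_1 + 4·m_2 + 1·m_3 = 6(Δ_2 - Δ_1) = -90
  1·m_2 + 6·m_3 + 2·m_4 = 6(Δ_3 - Δ_2) = 15
Clamped end conditions give two more equations: 2h_0·m_0 + h_0·m_1 = 6(Δ_0 - S'(-2)) = 12 and h_3·m_3 + 2h_3·m_4 = 6(S'(3) - Δ_3) = 21.
Solving the tridiagonal system: m_0 = -875/82, m_1 = 1367/41, m_2 = -2681/82, m_3 = 305/41, m_4 = 251/164.
On [0, 1], with S_2(x) = a_2 + b_2·x + c_2·x² + d_2·x³: c_2 = m_2/2 = -2681/164, d_2 = (m_3 - m_2)/(6h_2) = 1097/164, b_2 = Δ_2 - h_2(2m_2 + m_3)/6 = 232/41.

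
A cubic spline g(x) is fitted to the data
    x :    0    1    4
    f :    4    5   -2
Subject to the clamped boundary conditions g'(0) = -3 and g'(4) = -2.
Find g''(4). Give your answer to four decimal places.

3.0833

Let m_i = g''(x_i). Step sizes h_i = 1, 3; slopes of the chords Δ_i = (y_(i+1) - y_i)/h_i = 1, -7/3.
  1·m_0 + 8·m_1 + 3·m_2 = 6(Δ_1 - Δ_0) = -20
Clamped end conditions give two more equations: 2h_0·m_0 + h_0·m_1 = 6(Δ_0 - g'(0)) = 24 and h_1·m_1 + 2h_1·m_2 = 6(g'(4) - Δ_1) = 2.
Solving the tridiagonal system: m_0 = 59/4, m_1 = -11/2, m_2 = 37/12.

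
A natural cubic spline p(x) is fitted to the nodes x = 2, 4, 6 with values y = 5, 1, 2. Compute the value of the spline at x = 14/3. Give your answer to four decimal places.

0.8704

Put M_i = p'' at the i-th knot. Here h = (2, 2) and Δ = (-2, 1/2), so the interior equations h_(i-1)·M_(i-1) + 2(h_(i-1)+h_i)·M_i + h_i·M_(i+1) = 6(Δ_i − Δ_(i-1)) read
  2·M_0 + 8·M_1 + 2·M_2 = 6(Δ_1 - Δ_0) = 15
Natural end conditions: M_0 = M_2 = 0.
Forward elimination and back-substitution give M_0 = 0, M_1 = 15/8, M_2 = 0.
On [4, 6], p(x) = 1 - 3/4·(x - 4) + 15/16·(x - 4)² - 5/32·(x - 4)³.
With (x - 4) = 2/3: p(14/3) = 47/54.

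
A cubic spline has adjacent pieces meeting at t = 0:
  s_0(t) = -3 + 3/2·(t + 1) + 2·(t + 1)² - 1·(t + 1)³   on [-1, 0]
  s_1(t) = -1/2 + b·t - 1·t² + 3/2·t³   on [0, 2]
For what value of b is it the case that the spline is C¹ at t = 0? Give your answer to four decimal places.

2.5000

s_0'(t) = 3/2 + 4·(t + 1) - 3·(t + 1)², so s_0'(0) = 5/2. On the right, s_1'(0) = b, so b = 5/2.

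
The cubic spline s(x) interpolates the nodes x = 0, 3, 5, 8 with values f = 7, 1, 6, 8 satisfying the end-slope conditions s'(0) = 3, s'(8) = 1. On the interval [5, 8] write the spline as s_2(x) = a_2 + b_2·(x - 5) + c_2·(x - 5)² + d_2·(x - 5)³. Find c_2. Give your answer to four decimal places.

-1.3626

Write m_i for s''(x_i). With h_i = 3, 2, 3 and divided differences Δ_i = -2, 5/2, 2/3, the continuity of s' gives the tridiagonal system
  3·m_0 + 10·m_1 + 2·m_2 = 6(Δ_1 - Δ_0) = 27
  2·m_1 + 10·m_2 + 3·m_3 = 6(Δ_2 - Δ_1) = -11
Clamped end conditions give two more equations: 2h_0·m_0 + h_0·m_1 = 6(Δ_0 - s'(0)) = -30 and h_2·m_2 + 2h_2·m_3 = 6(s'(8) - Δ_2) = 2.
Solving: m_0 = -709/91, m_1 = 508/91, m_2 = -248/91, m_3 = 463/273.
On [5, 8], with s_2(x) = a_2 + b_2·(x - 5) + c_2·(x - 5)² + d_2·(x - 5)³: c_2 = m_2/2 = -124/91, d_2 = (m_3 - m_2)/(6h_2) = 1207/4914, b_2 = Δ_2 - h_2(2m_2 + m_3)/6 = 463/182.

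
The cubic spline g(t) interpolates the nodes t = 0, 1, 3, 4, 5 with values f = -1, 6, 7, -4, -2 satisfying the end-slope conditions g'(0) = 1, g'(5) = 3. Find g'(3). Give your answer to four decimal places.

-10.5781

Write M_i for g''(x_i). With h_i = 1, 2, 1, 1 and divided differences Δ_i = 7, 1/2, -11, 2, the continuity of g' gives the tridiagonal system
  1·M_0 + 6·M_1 + 2·M_2 = 6(Δ_1 - Δ_0) = -39
  2·M_1 + 6·M_2 + 1·M_3 = 6(Δ_2 - Δ_1) = -69
  1·M_2 + 4·M_3 + 1·M_4 = 6(Δ_3 - Δ_2) = 78
Clamped end conditions give two more equations: 2h_0·M_0 + h_0·M_1 = 6(Δ_0 - g'(0)) = 36 and h_3·M_3 + 2h_3·M_4 = 6(g'(5) - Δ_3) = 6.
Hence M_0 = 1321/64, M_1 = -169/32, M_2 = -1789/128, M_3 = 1627/64, M_4 = -1243/128.
On [3, 4], g'(t) = b_2 + 2c_2·(t - 3) + 3d_2·(t - 3)² with b_2 = Δ_2 - h_2(2M_2 + M_3)/6 = -677/64, c_2 = M_2/2 = -1789/256, d_2 = (M_3 - M_2)/(6h_2) = 1681/256. So g'(3) = -677/64.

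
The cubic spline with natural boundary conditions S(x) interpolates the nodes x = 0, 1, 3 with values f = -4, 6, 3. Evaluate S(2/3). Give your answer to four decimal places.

3.3765

With M_i denoting the second derivative at x_i, h_i = 1, 2, and Δ_i = (y_(i+1) − y_i)/h_i = 10, -3/2:
  1·M_0 + 6·M_1 + 2·M_2 = 6(Δ_1 - Δ_0) = -69
Natural end conditions: M_0 = M_2 = 0.
Forward elimination and back-substitution give M_0 = 0, M_1 = -23/2, M_2 = 0.
On [0, 1], S(x) = -4 + 143/12·x + 0·x² - 23/12·x³.
With x = 2/3: S(2/3) = 547/162.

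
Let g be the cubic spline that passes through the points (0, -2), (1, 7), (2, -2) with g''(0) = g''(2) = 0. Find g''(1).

Put M_i = g'' at the i-th knot. Here h = (1, 1) and Δ = (9, -9), so the interior equations h_(i-1)·M_(i-1) + 2(h_(i-1)+h_i)·M_i + h_i·M_(i+1) = 6(Δ_i − Δ_(i-1)) read
  1·M_0 + 4·M_1 + 1·M_2 = 6(Δ_1 - Δ_0) = -108
Natural end conditions: M_0 = M_2 = 0.
Solving the tridiagonal system: M_0 = 0, M_1 = -27, M_2 = 0.

-27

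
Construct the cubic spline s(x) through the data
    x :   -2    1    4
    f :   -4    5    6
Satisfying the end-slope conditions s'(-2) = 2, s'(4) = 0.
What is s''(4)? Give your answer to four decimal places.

Put m_i = s'' at the i-th knot. Here h = (3, 3) and Δ = (3, 1/3), so the interior equations h_(i-1)·m_(i-1) + 2(h_(i-1)+h_i)·m_i + h_i·m_(i+1) = 6(Δ_i − Δ_(i-1)) read
  3·m_0 + 12·m_1 + 3·m_2 = 6(Δ_1 - Δ_0) = -16
Clamped end conditions give two more equations: 2h_0·m_0 + h_0·m_1 = 6(Δ_0 - s'(-2)) = 6 and h_1·m_1 + 2h_1·m_2 = 6(s'(4) - Δ_1) = -2.
Solving the tridiagonal system: m_0 = 2, m_1 = -2, m_2 = 2/3.

0.6667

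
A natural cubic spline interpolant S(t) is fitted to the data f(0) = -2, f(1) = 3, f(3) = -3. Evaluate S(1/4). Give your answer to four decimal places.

-0.4375

Let M_i = S''(x_i). Step sizes h_i = 1, 2; slopes of the chords Δ_i = (y_(i+1) - y_i)/h_i = 5, -3.
  1·M_0 + 6·M_1 + 2·M_2 = 6(Δ_1 - Δ_0) = -48
Natural end conditions: M_0 = M_2 = 0.
Hence M_0 = 0, M_1 = -8, M_2 = 0.
On [0, 1], S(t) = -2 + 19/3·t + 0·t² - 4/3·t³.
With t = 1/4: S(1/4) = -7/16.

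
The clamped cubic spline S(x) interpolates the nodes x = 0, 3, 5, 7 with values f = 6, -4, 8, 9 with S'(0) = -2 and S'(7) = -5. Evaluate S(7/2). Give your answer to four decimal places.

-2.0528

With M_i denoting the second derivative at x_i, h_i = 3, 2, 2, and Δ_i = (y_(i+1) − y_i)/h_i = -10/3, 6, 1/2:
  3·M_0 + 10·M_1 + 2·M_2 = 6(Δ_1 - Δ_0) = 56
  2·M_1 + 8·M_2 + 2·M_3 = 6(Δ_2 - Δ_1) = -33
Clamped end conditions give two more equations: 2h_0·M_0 + h_0·M_1 = 6(Δ_0 - S'(0)) = -8 and h_2·M_2 + 2h_2·M_3 = 6(S'(7) - Δ_2) = -33.
Forward elimination and back-substitution give M_0 = -601/111, M_1 = 302/37, M_2 = -347/74, M_3 = -437/74.
On [3, 5], S(x) = -4 + 157/74·(x - 3) + 151/37·(x - 3)² - 317/296·(x - 3)³.
With (x - 3) = 1/2: S(7/2) = -4861/2368.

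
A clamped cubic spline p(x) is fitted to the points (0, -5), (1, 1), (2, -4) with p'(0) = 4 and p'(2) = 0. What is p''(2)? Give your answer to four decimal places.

Write M_i for p''(x_i). With h_i = 1, 1 and divided differences Δ_i = 6, -5, the continuity of p' gives the tridiagonal system
  1·M_0 + 4·M_1 + 1·M_2 = 6(Δ_1 - Δ_0) = -66
Clamped end conditions give two more equations: 2h_0·M_0 + h_0·M_1 = 6(Δ_0 - p'(0)) = 12 and h_1·M_1 + 2h_1·M_2 = 6(p'(2) - Δ_1) = 30.
Forward elimination and back-substitution give M_0 = 41/2, M_1 = -29, M_2 = 59/2.

29.5000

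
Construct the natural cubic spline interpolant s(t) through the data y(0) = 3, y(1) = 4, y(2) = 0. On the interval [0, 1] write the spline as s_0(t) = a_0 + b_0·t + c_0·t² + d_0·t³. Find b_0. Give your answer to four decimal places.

Write σ_i for s''(x_i). With h_i = 1, 1 and divided differences Δ_i = 1, -4, the continuity of s' gives the tridiagonal system
  1·σ_0 + 4·σ_1 + 1·σ_2 = 6(Δ_1 - Δ_0) = -30
Natural end conditions: σ_0 = σ_2 = 0.
Hence σ_0 = 0, σ_1 = -15/2, σ_2 = 0.
On [0, 1], with s_0(t) = a_0 + b_0·t + c_0·t² + d_0·t³: c_0 = σ_0/2 = 0, d_0 = (σ_1 - σ_0)/(6h_0) = -5/4, b_0 = Δ_0 - h_0(2σ_0 + σ_1)/6 = 9/4.

2.2500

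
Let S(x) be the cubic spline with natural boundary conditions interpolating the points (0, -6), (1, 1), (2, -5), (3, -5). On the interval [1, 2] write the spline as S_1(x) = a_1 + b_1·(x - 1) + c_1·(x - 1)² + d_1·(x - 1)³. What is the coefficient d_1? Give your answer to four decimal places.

Write M_i for S''(x_i). With h_i = 1, 1, 1 and divided differences Δ_i = 7, -6, 0, the continuity of S' gives the tridiagonal system
  1·M_0 + 4·M_1 + 1·M_2 = 6(Δ_1 - Δ_0) = -78
  1·M_1 + 4·M_2 + 1·M_3 = 6(Δ_2 - Δ_1) = 36
Natural end conditions: M_0 = M_3 = 0.
Solving: M_0 = 0, M_1 = -116/5, M_2 = 74/5, M_3 = 0.
On [1, 2], with S_1(x) = a_1 + b_1·(x - 1) + c_1·(x - 1)² + d_1·(x - 1)³: c_1 = M_1/2 = -58/5, d_1 = (M_2 - M_1)/(6h_1) = 19/3, b_1 = Δ_1 - h_1(2M_1 + M_2)/6 = -11/15.

6.3333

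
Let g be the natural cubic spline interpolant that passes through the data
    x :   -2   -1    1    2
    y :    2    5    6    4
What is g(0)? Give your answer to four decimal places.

Put σ_i = g'' at the i-th knot. Here h = (1, 2, 1) and Δ = (3, 1/2, -2), so the interior equations h_(i-1)·σ_(i-1) + 2(h_(i-1)+h_i)·σ_i + h_i·σ_(i+1) = 6(Δ_i − Δ_(i-1)) read
  1·σ_0 + 6·σ_1 + 2·σ_2 = 6(Δ_1 - Δ_0) = -15
  2·σ_1 + 6·σ_2 + 1·σ_3 = 6(Δ_2 - Δ_1) = -15
Natural end conditions: σ_0 = σ_3 = 0.
Hence σ_0 = 0, σ_1 = -15/8, σ_2 = -15/8, σ_3 = 0.
On [-1, 1], g(x) = 5 + 19/8·(x + 1) - 15/16·(x + 1)² + 0·(x + 1)³.
With (x + 1) = 1: g(0) = 103/16.

6.4375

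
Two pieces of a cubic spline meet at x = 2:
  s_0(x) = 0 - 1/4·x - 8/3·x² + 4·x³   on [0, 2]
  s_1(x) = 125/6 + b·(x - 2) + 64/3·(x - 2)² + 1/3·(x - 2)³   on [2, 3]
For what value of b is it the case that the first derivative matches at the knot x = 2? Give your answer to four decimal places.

s_0'(x) = -1/4 - 16/3·x + 12·x², so s_0'(2) = 445/12. On the right, s_1'(2) = b, so b = 445/12.

37.0833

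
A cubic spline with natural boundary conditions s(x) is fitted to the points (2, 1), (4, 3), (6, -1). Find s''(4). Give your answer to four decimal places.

With M_i denoting the second derivative at x_i, h_i = 2, 2, and Δ_i = (y_(i+1) − y_i)/h_i = 1, -2:
  2·M_0 + 8·M_1 + 2·M_2 = 6(Δ_1 - Δ_0) = -18
Natural end conditions: M_0 = M_2 = 0.
Forward elimination and back-substitution give M_0 = 0, M_1 = -9/4, M_2 = 0.

-2.2500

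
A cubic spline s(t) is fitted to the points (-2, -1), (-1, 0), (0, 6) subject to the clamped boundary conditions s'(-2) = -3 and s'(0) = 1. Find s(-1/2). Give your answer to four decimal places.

Put σ_i = s'' at the i-th knot. Here h = (1, 1) and Δ = (1, 6), so the interior equations h_(i-1)·σ_(i-1) + 2(h_(i-1)+h_i)·σ_i + h_i·σ_(i+1) = 6(Δ_i − Δ_(i-1)) read
  1·σ_0 + 4·σ_1 + 1·σ_2 = 6(Δ_1 - Δ_0) = 30
Clamped end conditions give two more equations: 2h_0·σ_0 + h_0·σ_1 = 6(Δ_0 - s'(-2)) = 24 and h_1·σ_1 + 2h_1·σ_2 = 6(s'(0) - Δ_1) = -30.
Hence σ_0 = 13/2, σ_1 = 11, σ_2 = -41/2.
On [-1, 0], s(t) = 0 + 23/4·(t + 1) + 11/2·(t + 1)² - 21/4·(t + 1)³.
With (t + 1) = 1/2: s(-1/2) = 115/32.

3.5938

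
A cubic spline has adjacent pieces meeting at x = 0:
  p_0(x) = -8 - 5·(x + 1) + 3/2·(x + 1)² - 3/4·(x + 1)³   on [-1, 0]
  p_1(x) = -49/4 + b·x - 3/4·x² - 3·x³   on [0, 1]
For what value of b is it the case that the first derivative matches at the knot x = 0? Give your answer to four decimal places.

p_0'(x) = -5 + 3·(x + 1) - 9/4·(x + 1)², so p_0'(0) = -17/4. On the right, p_1'(0) = b, so b = -17/4.

-4.2500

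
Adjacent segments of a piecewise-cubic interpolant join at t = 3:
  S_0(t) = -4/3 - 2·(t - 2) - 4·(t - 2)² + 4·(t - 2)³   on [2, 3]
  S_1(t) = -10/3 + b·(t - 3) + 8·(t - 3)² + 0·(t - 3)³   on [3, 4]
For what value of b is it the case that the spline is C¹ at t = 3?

S_0'(t) = -2 - 8·(t - 2) + 12·(t - 2)², so S_0'(3) = 2. On the right, S_1'(3) = b, so b = 2.

2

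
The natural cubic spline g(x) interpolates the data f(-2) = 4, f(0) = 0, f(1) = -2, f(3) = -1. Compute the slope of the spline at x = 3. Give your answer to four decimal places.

Let M_i = g''(x_i). Step sizes h_i = 2, 1, 2; slopes of the chords Δ_i = (y_(i+1) - y_i)/h_i = -2, -2, 1/2.
  2·M_0 + 6·M_1 + 1·M_2 = 6(Δ_1 - Δ_0) = 0
  1·M_1 + 6·M_2 + 2·M_3 = 6(Δ_2 - Δ_1) = 15
Natural end conditions: M_0 = M_3 = 0.
Solving: M_0 = 0, M_1 = -3/7, M_2 = 18/7, M_3 = 0.
On [1, 3], g'(x) = b_2 + 2c_2·(x - 1) + 3d_2·(x - 1)² with b_2 = Δ_2 - h_2(2M_2 + M_3)/6 = -17/14, c_2 = M_2/2 = 9/7, d_2 = (M_3 - M_2)/(6h_2) = -3/14. So g'(3) = 19/14.

1.3571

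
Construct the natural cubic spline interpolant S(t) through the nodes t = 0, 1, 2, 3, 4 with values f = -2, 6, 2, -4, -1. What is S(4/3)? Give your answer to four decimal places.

5.8505

Put m_i = S'' at the i-th knot. Here h = (1, 1, 1, 1) and Δ = (8, -4, -6, 3), so the interior equations h_(i-1)·m_(i-1) + 2(h_(i-1)+h_i)·m_i + h_i·m_(i+1) = 6(Δ_i − Δ_(i-1)) read
  1·m_0 + 4·m_1 + 1·m_2 = 6(Δ_1 - Δ_0) = -72
  1·m_1 + 4·m_2 + 1·m_3 = 6(Δ_2 - Δ_1) = -12
  1·m_2 + 4·m_3 + 1·m_4 = 6(Δ_3 - Δ_2) = 54
Natural end conditions: m_0 = m_4 = 0.
Hence m_0 = 0, m_1 = -489/28, m_2 = -15/7, m_3 = 393/28, m_4 = 0.
On [1, 2], S(t) = 6 + 61/28·(t - 1) - 489/56·(t - 1)² + 143/56·(t - 1)³.
With (t - 1) = 1/3: S(4/3) = 4423/756.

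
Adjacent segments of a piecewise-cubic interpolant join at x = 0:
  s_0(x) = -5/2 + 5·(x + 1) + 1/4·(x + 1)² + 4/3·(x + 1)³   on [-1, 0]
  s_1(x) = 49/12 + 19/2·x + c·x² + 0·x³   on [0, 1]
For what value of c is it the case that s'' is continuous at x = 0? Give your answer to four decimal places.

s_0''(x) = 1/2 + 8·(x + 1), so s_0''(0) = 17/2. On the right, s_1''(0) = 2c, so c = 17/4.

4.2500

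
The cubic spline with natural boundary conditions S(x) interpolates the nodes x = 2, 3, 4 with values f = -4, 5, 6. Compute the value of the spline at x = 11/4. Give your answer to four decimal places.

3.4063

Let M_i = S''(x_i). Step sizes h_i = 1, 1; slopes of the chords Δ_i = (y_(i+1) - y_i)/h_i = 9, 1.
  1·M_0 + 4·M_1 + 1·M_2 = 6(Δ_1 - Δ_0) = -48
Natural end conditions: M_0 = M_2 = 0.
Forward elimination and back-substitution give M_0 = 0, M_1 = -12, M_2 = 0.
On [2, 3], S(x) = -4 + 11·(x - 2) + 0·(x - 2)² - 2·(x - 2)³.
With (x - 2) = 3/4: S(11/4) = 109/32.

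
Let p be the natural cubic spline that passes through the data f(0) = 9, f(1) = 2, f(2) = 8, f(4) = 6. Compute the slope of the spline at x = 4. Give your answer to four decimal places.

With M_i denoting the second derivative at x_i, h_i = 1, 1, 2, and Δ_i = (y_(i+1) − y_i)/h_i = -7, 6, -1:
  1·M_0 + 4·M_1 + 1·M_2 = 6(Δ_1 - Δ_0) = 78
  1·M_1 + 6·M_2 + 2·M_3 = 6(Δ_2 - Δ_1) = -42
Natural end conditions: M_0 = M_3 = 0.
Solving: M_0 = 0, M_1 = 510/23, M_2 = -246/23, M_3 = 0.
On [2, 4], p'(x) = b_2 + 2c_2·(x - 2) + 3d_2·(x - 2)² with b_2 = Δ_2 - h_2(2M_2 + M_3)/6 = 141/23, c_2 = M_2/2 = -123/23, d_2 = (M_3 - M_2)/(6h_2) = 41/46. So p'(4) = -105/23.

-4.5652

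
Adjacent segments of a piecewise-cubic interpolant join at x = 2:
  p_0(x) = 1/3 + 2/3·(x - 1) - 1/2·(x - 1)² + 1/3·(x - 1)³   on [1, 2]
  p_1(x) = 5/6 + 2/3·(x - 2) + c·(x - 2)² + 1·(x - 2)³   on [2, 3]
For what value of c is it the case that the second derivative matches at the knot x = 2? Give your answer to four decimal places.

0.5000

p_0''(x) = -1 + 2·(x - 1), so p_0''(2) = 1. On the right, p_1''(2) = 2c, so c = 1/2.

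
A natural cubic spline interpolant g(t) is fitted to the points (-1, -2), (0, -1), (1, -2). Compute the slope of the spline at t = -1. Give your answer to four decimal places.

Write M_i for g''(x_i). With h_i = 1, 1 and divided differences Δ_i = 1, -1, the continuity of g' gives the tridiagonal system
  1·M_0 + 4·M_1 + 1·M_2 = 6(Δ_1 - Δ_0) = -12
Natural end conditions: M_0 = M_2 = 0.
Hence M_0 = 0, M_1 = -3, M_2 = 0.
On [-1, 0], g'(t) = b_0 + 2c_0·(t + 1) + 3d_0·(t + 1)² with b_0 = Δ_0 - h_0(2M_0 + M_1)/6 = 3/2, c_0 = M_0/2 = 0, d_0 = (M_1 - M_0)/(6h_0) = -1/2. So g'(-1) = 3/2.

1.5000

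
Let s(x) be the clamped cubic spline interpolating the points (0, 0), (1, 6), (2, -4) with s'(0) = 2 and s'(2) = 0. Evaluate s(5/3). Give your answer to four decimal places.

-1.6667

With σ_i denoting the second derivative at x_i, h_i = 1, 1, and Δ_i = (y_(i+1) − y_i)/h_i = 6, -10:
  1·σ_0 + 4·σ_1 + 1·σ_2 = 6(Δ_1 - Δ_0) = -96
Clamped end conditions give two more equations: 2h_0·σ_0 + h_0·σ_1 = 6(Δ_0 - s'(0)) = 24 and h_1·σ_1 + 2h_1·σ_2 = 6(s'(2) - Δ_1) = 60.
Solving: σ_0 = 35, σ_1 = -46, σ_2 = 53.
On [1, 2], s(x) = 6 - 7/2·(x - 1) - 23·(x - 1)² + 33/2·(x - 1)³.
With (x - 1) = 2/3: s(5/3) = -5/3.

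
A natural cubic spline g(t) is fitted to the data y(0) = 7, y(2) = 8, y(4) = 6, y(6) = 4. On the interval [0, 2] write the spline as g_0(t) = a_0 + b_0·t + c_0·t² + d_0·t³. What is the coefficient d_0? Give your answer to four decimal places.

Put m_i = g'' at the i-th knot. Here h = (2, 2, 2) and Δ = (1/2, -1, -1), so the interior equations h_(i-1)·m_(i-1) + 2(h_(i-1)+h_i)·m_i + h_i·m_(i+1) = 6(Δ_i − Δ_(i-1)) read
  2·m_0 + 8·m_1 + 2·m_2 = 6(Δ_1 - Δ_0) = -9
  2·m_1 + 8·m_2 + 2·m_3 = 6(Δ_2 - Δ_1) = 0
Natural end conditions: m_0 = m_3 = 0.
Solving the tridiagonal system: m_0 = 0, m_1 = -6/5, m_2 = 3/10, m_3 = 0.
On [0, 2], with g_0(t) = a_0 + b_0·t + c_0·t² + d_0·t³: c_0 = m_0/2 = 0, d_0 = (m_1 - m_0)/(6h_0) = -1/10, b_0 = Δ_0 - h_0(2m_0 + m_1)/6 = 9/10.

-0.1000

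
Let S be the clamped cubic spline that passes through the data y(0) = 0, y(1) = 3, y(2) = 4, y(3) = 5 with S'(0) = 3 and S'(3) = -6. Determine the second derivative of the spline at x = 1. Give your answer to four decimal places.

-5.6000

Write m_i for S''(x_i). With h_i = 1, 1, 1 and divided differences Δ_i = 3, 1, 1, the continuity of S' gives the tridiagonal system
  1·m_0 + 4·m_1 + 1·m_2 = 6(Δ_1 - Δ_0) = -12
  1·m_1 + 4·m_2 + 1·m_3 = 6(Δ_2 - Δ_1) = 0
Clamped end conditions give two more equations: 2h_0·m_0 + h_0·m_1 = 6(Δ_0 - S'(0)) = 0 and h_2·m_2 + 2h_2·m_3 = 6(S'(3) - Δ_2) = -42.
Hence m_0 = 14/5, m_1 = -28/5, m_2 = 38/5, m_3 = -124/5.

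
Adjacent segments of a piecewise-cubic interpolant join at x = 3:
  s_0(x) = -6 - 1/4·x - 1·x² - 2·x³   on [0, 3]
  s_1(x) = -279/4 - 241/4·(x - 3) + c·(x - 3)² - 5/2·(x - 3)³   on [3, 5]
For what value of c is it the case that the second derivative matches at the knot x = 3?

-19

s_0''(x) = -2 - 12·x, so s_0''(3) = -38. On the right, s_1''(3) = 2c, so c = -19.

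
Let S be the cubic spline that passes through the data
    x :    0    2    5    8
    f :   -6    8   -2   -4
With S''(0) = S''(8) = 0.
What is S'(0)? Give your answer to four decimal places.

Put σ_i = S'' at the i-th knot. Here h = (2, 3, 3) and Δ = (7, -10/3, -2/3), so the interior equations h_(i-1)·σ_(i-1) + 2(h_(i-1)+h_i)·σ_i + h_i·σ_(i+1) = 6(Δ_i − Δ_(i-1)) read
  2·σ_0 + 10·σ_1 + 3·σ_2 = 6(Δ_1 - Δ_0) = -62
  3·σ_1 + 12·σ_2 + 3·σ_3 = 6(Δ_2 - Δ_1) = 16
Natural end conditions: σ_0 = σ_3 = 0.
Forward elimination and back-substitution give σ_0 = 0, σ_1 = -264/37, σ_2 = 346/111, σ_3 = 0.
On [0, 2], S'(x) = b_0 + 2c_0·x + 3d_0·x² with b_0 = Δ_0 - h_0(2σ_0 + σ_1)/6 = 347/37, c_0 = σ_0/2 = 0, d_0 = (σ_1 - σ_0)/(6h_0) = -22/37. So S'(0) = 347/37.

9.3784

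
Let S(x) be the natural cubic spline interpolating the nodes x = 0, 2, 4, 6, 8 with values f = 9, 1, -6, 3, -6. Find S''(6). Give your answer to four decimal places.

With σ_i denoting the second derivative at x_i, h_i = 2, 2, 2, 2, and Δ_i = (y_(i+1) − y_i)/h_i = -4, -7/2, 9/2, -9/2:
  2·σ_0 + 8·σ_1 + 2·σ_2 = 6(Δ_1 - Δ_0) = 3
  2·σ_1 + 8·σ_2 + 2·σ_3 = 6(Δ_2 - Δ_1) = 48
  2·σ_2 + 8·σ_3 + 2·σ_4 = 6(Δ_3 - Δ_2) = -54
Natural end conditions: σ_0 = σ_4 = 0.
Solving: σ_0 = 0, σ_1 = -201/112, σ_2 = 243/28, σ_3 = -999/112, σ_4 = 0.

-8.9196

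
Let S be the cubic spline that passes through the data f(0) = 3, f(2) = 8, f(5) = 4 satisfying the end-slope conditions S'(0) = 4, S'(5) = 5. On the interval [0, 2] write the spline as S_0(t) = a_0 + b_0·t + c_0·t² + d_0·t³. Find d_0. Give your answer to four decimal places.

Put M_i = S'' at the i-th knot. Here h = (2, 3) and Δ = (5/2, -4/3), so the interior equations h_(i-1)·M_(i-1) + 2(h_(i-1)+h_i)·M_i + h_i·M_(i+1) = 6(Δ_i − Δ_(i-1)) read
  2·M_0 + 10·M_1 + 3·M_2 = 6(Δ_1 - Δ_0) = -23
Clamped end conditions give two more equations: 2h_0·M_0 + h_0·M_1 = 6(Δ_0 - S'(0)) = -9 and h_1·M_1 + 2h_1·M_2 = 6(S'(5) - Δ_1) = 38.
Solving the tridiagonal system: M_0 = 1/4, M_1 = -5, M_2 = 53/6.
On [0, 2], with S_0(t) = a_0 + b_0·t + c_0·t² + d_0·t³: c_0 = M_0/2 = 1/8, d_0 = (M_1 - M_0)/(6h_0) = -7/16, b_0 = Δ_0 - h_0(2M_0 + M_1)/6 = 4.

-0.4375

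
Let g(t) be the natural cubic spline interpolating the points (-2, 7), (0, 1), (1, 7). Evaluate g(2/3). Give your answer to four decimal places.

Put σ_i = g'' at the i-th knot. Here h = (2, 1) and Δ = (-3, 6), so the interior equations h_(i-1)·σ_(i-1) + 2(h_(i-1)+h_i)·σ_i + h_i·σ_(i+1) = 6(Δ_i − Δ_(i-1)) read
  2·σ_0 + 6·σ_1 + 1·σ_2 = 6(Δ_1 - Δ_0) = 54
Natural end conditions: σ_0 = σ_2 = 0.
Solving the tridiagonal system: σ_0 = 0, σ_1 = 9, σ_2 = 0.
On [0, 1], g(t) = 1 + 3·t + 9/2·t² - 3/2·t³.
With t = 2/3: g(2/3) = 41/9.

4.5556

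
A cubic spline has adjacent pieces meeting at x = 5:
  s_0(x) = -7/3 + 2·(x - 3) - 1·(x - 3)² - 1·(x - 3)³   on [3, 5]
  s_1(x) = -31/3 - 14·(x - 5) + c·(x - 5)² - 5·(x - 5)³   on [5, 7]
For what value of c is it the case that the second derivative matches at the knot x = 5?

s_0''(x) = -2 - 6·(x - 3), so s_0''(5) = -14. On the right, s_1''(5) = 2c, so c = -7.

-7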